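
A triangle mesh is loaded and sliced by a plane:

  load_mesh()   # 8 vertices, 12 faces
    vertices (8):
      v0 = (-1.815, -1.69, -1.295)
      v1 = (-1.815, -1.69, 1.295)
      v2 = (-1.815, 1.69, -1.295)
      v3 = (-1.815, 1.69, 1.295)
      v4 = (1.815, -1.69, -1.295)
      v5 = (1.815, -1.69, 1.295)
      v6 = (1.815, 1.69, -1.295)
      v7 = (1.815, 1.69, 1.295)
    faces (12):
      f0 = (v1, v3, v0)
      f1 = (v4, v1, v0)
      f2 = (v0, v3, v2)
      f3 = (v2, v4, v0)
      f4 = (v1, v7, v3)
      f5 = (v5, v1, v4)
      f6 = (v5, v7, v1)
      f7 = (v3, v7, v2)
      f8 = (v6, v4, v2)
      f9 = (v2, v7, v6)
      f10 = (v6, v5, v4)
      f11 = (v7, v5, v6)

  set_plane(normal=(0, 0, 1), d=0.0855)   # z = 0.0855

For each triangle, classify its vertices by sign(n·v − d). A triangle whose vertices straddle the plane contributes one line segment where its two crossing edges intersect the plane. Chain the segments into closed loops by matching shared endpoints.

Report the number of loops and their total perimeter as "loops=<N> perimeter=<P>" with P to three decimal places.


Straddling triangles (8 of 12):
  (v1,v3,v0) [++-] → (-1.815, 0.111579, 0.0855)–(-1.815, -1.69, 0.0855)  len=1.8016
  (v4,v1,v0) [-+-] → (-0.119832, -1.69, 0.0855)–(-1.815, -1.69, 0.0855)  len=1.6952
  (v0,v3,v2) [-+-] → (-1.815, 0.111579, 0.0855)–(-1.815, 1.69, 0.0855)  len=1.5784
  (v5,v1,v4) [++-] → (-0.119832, -1.69, 0.0855)–(1.815, -1.69, 0.0855)  len=1.9348
  (v3,v7,v2) [++-] → (0.119832, 1.69, 0.0855)–(-1.815, 1.69, 0.0855)  len=1.9348
  (v2,v7,v6) [-+-] → (0.119832, 1.69, 0.0855)–(1.815, 1.69, 0.0855)  len=1.6952
  (v6,v5,v4) [-+-] → (1.815, -0.111579, 0.0855)–(1.815, -1.69, 0.0855)  len=1.5784
  (v7,v5,v6) [++-] → (1.815, -0.111579, 0.0855)–(1.815, 1.69, 0.0855)  len=1.8016

Chained into 1 loop(s):
  loop 1: 8 segments, perimeter = 14.0200
Total perimeter = 14.020

loops=1 perimeter=14.020


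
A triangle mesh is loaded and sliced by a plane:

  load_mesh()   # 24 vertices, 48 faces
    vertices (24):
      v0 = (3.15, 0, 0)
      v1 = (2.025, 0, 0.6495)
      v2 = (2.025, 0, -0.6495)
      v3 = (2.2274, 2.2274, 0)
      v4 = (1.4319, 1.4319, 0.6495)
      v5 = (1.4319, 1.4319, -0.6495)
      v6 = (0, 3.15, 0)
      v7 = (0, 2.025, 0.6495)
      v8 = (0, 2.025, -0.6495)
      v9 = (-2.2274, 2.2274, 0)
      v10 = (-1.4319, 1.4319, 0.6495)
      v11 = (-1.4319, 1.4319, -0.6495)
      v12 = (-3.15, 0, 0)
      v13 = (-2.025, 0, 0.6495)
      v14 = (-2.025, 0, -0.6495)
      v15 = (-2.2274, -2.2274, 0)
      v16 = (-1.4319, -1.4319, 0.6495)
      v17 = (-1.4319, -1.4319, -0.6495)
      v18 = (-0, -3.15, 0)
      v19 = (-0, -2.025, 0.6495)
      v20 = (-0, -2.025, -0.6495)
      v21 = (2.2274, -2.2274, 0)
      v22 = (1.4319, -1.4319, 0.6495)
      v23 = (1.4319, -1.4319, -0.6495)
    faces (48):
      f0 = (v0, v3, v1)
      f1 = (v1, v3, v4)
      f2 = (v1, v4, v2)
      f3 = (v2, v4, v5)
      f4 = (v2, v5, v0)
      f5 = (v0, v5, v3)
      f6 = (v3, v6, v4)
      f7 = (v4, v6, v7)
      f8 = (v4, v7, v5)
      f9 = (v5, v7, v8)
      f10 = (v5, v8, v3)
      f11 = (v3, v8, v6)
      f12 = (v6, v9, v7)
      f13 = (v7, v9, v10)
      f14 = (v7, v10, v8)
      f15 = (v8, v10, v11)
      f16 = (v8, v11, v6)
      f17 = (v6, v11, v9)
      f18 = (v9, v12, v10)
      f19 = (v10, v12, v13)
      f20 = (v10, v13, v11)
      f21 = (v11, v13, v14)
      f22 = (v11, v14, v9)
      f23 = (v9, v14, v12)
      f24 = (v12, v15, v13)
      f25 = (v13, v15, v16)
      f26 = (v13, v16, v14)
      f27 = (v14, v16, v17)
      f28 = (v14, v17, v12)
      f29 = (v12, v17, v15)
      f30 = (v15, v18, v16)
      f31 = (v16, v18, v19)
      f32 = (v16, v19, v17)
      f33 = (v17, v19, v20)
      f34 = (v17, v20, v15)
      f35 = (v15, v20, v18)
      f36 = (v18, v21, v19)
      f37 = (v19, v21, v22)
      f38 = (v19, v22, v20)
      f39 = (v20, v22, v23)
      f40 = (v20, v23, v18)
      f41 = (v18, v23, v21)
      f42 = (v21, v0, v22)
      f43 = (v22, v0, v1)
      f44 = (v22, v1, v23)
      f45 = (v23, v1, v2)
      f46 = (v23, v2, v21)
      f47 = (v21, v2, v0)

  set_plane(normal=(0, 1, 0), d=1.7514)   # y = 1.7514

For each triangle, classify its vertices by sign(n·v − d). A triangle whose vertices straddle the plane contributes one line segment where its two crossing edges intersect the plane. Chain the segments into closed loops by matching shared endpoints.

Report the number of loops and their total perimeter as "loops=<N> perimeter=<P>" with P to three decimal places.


Straddling triangles (16 of 48):
  (v0,v3,v1) [-+-] → (2.42456, 1.7514, 0)–(2.18415, 1.7514, 0.138799)  len=0.2776
  (v1,v3,v4) [-+-] → (2.18415, 1.7514, 0.138799)–(1.7514, 1.7514, 0.388639)  len=0.4997
  (v0,v5,v3) [--+] → (1.7514, 1.7514, -0.388639)–(2.42456, 1.7514, 0)  len=0.7773
  (v3,v6,v4) [++-] → (1.16562, 1.7514, 0.528718)–(1.7514, 1.7514, 0.388639)  len=0.6023
  (v4,v6,v7) [-++] → (1.16562, 1.7514, 0.528718)–(0.660543, 1.7514, 0.6495)  len=0.5193
  (v4,v7,v5) [-+-] → (0.660543, 1.7514, 0.6495)–(0.660543, 1.7514, 0.0502648)  len=0.5992
  (v5,v7,v8) [-++] → (0.660543, 1.7514, 0.0502648)–(0.660543, 1.7514, -0.6495)  len=0.6998
  (v5,v8,v3) [-++] → (0.660543, 1.7514, -0.6495)–(1.7514, 1.7514, -0.388639)  len=1.1216
  (v7,v9,v10) [++-] → (-1.7514, 1.7514, 0.388639)–(-0.660543, 1.7514, 0.6495)  len=1.1216
  (v7,v10,v8) [+-+] → (-0.660543, 1.7514, 0.6495)–(-0.660543, 1.7514, -0.0502648)  len=0.6998
  (v8,v10,v11) [+--] → (-0.660543, 1.7514, -0.0502648)–(-0.660543, 1.7514, -0.6495)  len=0.5992
  (v8,v11,v6) [+-+] → (-0.660543, 1.7514, -0.6495)–(-1.16562, 1.7514, -0.528718)  len=0.5193
  (v6,v11,v9) [+-+] → (-1.16562, 1.7514, -0.528718)–(-1.7514, 1.7514, -0.388639)  len=0.6023
  (v9,v12,v10) [+--] → (-2.42456, 1.7514, 0)–(-1.7514, 1.7514, 0.388639)  len=0.7773
  (v11,v14,v9) [--+] → (-2.18415, 1.7514, -0.138799)–(-1.7514, 1.7514, -0.388639)  len=0.4997
  (v9,v14,v12) [+--] → (-2.18415, 1.7514, -0.138799)–(-2.42456, 1.7514, 0)  len=0.2776

Chained into 2 loop(s):
  loop 1: 8 segments, perimeter = 5.0968
  loop 2: 8 segments, perimeter = 5.0968
Total perimeter = 10.194

loops=2 perimeter=10.194


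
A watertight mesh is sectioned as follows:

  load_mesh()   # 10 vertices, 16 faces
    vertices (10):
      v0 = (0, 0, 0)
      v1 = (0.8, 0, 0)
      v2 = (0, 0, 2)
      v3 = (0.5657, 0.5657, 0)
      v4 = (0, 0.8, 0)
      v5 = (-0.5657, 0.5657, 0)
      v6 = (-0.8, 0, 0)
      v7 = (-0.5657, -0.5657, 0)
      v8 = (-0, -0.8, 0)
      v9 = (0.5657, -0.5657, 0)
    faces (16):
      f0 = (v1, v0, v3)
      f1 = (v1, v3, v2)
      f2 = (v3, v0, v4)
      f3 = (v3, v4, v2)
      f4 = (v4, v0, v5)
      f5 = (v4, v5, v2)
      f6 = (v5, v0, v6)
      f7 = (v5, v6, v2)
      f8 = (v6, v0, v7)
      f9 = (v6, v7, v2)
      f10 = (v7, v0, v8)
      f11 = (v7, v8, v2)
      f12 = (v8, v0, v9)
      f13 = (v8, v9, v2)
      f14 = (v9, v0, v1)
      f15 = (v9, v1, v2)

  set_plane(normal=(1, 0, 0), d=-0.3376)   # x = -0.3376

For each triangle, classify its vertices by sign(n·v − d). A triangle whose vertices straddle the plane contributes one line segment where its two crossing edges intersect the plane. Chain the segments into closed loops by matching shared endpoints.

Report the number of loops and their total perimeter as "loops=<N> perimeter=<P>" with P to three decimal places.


Straddling triangles (8 of 16):
  (v4,v0,v5) [++-] → (-0.3376, 0.3376, 0)–(-0.3376, 0.660174, 0)  len=0.3226
  (v4,v5,v2) [+-+] → (-0.3376, 0.660174, 0)–(-0.3376, 0.3376, 0.806435)  len=0.8686
  (v5,v0,v6) [-+-] → (-0.3376, 0.3376, 0)–(-0.3376, 0, 0)  len=0.3376
  (v5,v6,v2) [--+] → (-0.3376, 0, 1.156)–(-0.3376, 0.3376, 0.806435)  len=0.4860
  (v6,v0,v7) [-+-] → (-0.3376, 0, 0)–(-0.3376, -0.3376, 0)  len=0.3376
  (v6,v7,v2) [--+] → (-0.3376, -0.3376, 0.806435)–(-0.3376, 0, 1.156)  len=0.4860
  (v7,v0,v8) [-++] → (-0.3376, -0.3376, 0)–(-0.3376, -0.660174, 0)  len=0.3226
  (v7,v8,v2) [-++] → (-0.3376, -0.660174, 0)–(-0.3376, -0.3376, 0.806435)  len=0.8686

Chained into 1 loop(s):
  loop 1: 8 segments, perimeter = 4.0294
Total perimeter = 4.029

loops=1 perimeter=4.029


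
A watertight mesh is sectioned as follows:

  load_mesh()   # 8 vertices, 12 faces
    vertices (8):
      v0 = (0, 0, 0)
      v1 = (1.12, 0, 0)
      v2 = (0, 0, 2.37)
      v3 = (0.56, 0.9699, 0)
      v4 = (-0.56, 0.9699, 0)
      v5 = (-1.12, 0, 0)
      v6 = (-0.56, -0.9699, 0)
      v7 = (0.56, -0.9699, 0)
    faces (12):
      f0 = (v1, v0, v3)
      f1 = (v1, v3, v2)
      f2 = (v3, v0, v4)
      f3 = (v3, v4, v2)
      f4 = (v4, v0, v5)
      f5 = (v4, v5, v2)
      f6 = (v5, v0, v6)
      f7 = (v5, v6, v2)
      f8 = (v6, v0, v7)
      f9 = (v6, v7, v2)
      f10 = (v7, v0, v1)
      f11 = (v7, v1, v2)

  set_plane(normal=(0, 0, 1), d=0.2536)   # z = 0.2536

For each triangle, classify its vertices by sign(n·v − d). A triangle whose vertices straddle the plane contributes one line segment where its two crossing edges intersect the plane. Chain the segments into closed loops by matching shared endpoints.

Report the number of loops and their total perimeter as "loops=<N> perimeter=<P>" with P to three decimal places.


Straddling triangles (6 of 12):
  (v1,v3,v2) [--+] → (0.500078, 0.866117, 0.2536)–(1.00016, 0, 0.2536)  len=1.0001
  (v3,v4,v2) [--+] → (-0.500078, 0.866117, 0.2536)–(0.500078, 0.866117, 0.2536)  len=1.0002
  (v4,v5,v2) [--+] → (-1.00016, 0, 0.2536)–(-0.500078, 0.866117, 0.2536)  len=1.0001
  (v5,v6,v2) [--+] → (-0.500078, -0.866117, 0.2536)–(-1.00016, 0, 0.2536)  len=1.0001
  (v6,v7,v2) [--+] → (0.500078, -0.866117, 0.2536)–(-0.500078, -0.866117, 0.2536)  len=1.0002
  (v7,v1,v2) [--+] → (1.00016, 0, 0.2536)–(0.500078, -0.866117, 0.2536)  len=1.0001

Chained into 1 loop(s):
  loop 1: 6 segments, perimeter = 6.0008
Total perimeter = 6.001

loops=1 perimeter=6.001


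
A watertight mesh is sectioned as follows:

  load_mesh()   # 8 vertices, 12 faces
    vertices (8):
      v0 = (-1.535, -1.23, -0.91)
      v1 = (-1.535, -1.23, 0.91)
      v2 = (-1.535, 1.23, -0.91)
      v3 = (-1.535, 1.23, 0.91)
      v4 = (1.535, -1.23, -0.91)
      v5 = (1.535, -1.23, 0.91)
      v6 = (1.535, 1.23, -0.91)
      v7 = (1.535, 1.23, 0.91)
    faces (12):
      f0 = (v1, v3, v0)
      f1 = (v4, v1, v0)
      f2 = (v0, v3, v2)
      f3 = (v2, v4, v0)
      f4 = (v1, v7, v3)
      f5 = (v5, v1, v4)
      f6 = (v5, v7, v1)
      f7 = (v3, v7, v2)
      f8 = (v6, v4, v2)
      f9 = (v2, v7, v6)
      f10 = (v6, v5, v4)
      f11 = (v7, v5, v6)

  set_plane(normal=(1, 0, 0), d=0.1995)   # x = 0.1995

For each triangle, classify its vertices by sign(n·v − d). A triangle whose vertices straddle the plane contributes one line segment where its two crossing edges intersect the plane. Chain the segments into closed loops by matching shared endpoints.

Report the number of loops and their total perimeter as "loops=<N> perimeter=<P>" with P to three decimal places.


loops=1 perimeter=8.560

Straddling triangles (8 of 12):
  (v4,v1,v0) [+--] → (0.1995, -1.23, -0.11827)–(0.1995, -1.23, -0.91)  len=0.7917
  (v2,v4,v0) [-+-] → (0.1995, -0.15986, -0.91)–(0.1995, -1.23, -0.91)  len=1.0701
  (v1,v7,v3) [-+-] → (0.1995, 0.15986, 0.91)–(0.1995, 1.23, 0.91)  len=1.0701
  (v5,v1,v4) [+-+] → (0.1995, -1.23, 0.91)–(0.1995, -1.23, -0.11827)  len=1.0283
  (v5,v7,v1) [++-] → (0.1995, 0.15986, 0.91)–(0.1995, -1.23, 0.91)  len=1.3899
  (v3,v7,v2) [-+-] → (0.1995, 1.23, 0.91)–(0.1995, 1.23, 0.11827)  len=0.7917
  (v6,v4,v2) [++-] → (0.1995, -0.15986, -0.91)–(0.1995, 1.23, -0.91)  len=1.3899
  (v2,v7,v6) [-++] → (0.1995, 1.23, 0.11827)–(0.1995, 1.23, -0.91)  len=1.0283

Chained into 1 loop(s):
  loop 1: 8 segments, perimeter = 8.5600
Total perimeter = 8.560


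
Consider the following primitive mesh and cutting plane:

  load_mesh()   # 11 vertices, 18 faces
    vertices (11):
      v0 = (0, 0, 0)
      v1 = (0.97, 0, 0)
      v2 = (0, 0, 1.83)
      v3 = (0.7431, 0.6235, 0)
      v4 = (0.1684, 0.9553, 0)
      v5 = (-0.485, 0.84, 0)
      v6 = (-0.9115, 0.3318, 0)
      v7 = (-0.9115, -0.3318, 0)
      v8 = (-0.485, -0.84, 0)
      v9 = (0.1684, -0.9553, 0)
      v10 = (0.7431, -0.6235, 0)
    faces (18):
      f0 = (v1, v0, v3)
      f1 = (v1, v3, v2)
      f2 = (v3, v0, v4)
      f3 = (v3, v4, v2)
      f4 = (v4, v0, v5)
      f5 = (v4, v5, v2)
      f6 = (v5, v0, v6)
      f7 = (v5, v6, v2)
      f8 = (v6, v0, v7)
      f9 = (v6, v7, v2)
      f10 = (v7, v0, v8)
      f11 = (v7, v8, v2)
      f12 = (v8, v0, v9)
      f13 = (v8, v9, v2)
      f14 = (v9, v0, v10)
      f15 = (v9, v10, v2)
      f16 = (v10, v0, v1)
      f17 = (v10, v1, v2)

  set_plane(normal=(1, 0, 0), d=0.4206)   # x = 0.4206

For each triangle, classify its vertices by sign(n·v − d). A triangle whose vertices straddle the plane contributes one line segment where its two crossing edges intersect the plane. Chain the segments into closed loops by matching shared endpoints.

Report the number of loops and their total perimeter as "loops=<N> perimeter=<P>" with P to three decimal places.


Straddling triangles (8 of 18):
  (v1,v0,v3) [+-+] → (0.4206, 0, 0)–(0.4206, 0.352906, 0)  len=0.3529
  (v1,v3,v2) [++-] → (0.4206, 0.352906, 0.794207)–(0.4206, 0, 1.0365)  len=0.4281
  (v3,v0,v4) [+--] → (0.4206, 0.352906, 0)–(0.4206, 0.809694, 0)  len=0.4568
  (v3,v4,v2) [+--] → (0.4206, 0.809694, 0)–(0.4206, 0.352906, 0.794207)  len=0.9162
  (v9,v0,v10) [--+] → (0.4206, -0.352906, 0)–(0.4206, -0.809694, 0)  len=0.4568
  (v9,v10,v2) [-+-] → (0.4206, -0.809694, 0)–(0.4206, -0.352906, 0.794207)  len=0.9162
  (v10,v0,v1) [+-+] → (0.4206, -0.352906, 0)–(0.4206, 0, 0)  len=0.3529
  (v10,v1,v2) [++-] → (0.4206, 0, 1.0365)–(0.4206, -0.352906, 0.794207)  len=0.4281

Chained into 1 loop(s):
  loop 1: 8 segments, perimeter = 4.3079
Total perimeter = 4.308

loops=1 perimeter=4.308


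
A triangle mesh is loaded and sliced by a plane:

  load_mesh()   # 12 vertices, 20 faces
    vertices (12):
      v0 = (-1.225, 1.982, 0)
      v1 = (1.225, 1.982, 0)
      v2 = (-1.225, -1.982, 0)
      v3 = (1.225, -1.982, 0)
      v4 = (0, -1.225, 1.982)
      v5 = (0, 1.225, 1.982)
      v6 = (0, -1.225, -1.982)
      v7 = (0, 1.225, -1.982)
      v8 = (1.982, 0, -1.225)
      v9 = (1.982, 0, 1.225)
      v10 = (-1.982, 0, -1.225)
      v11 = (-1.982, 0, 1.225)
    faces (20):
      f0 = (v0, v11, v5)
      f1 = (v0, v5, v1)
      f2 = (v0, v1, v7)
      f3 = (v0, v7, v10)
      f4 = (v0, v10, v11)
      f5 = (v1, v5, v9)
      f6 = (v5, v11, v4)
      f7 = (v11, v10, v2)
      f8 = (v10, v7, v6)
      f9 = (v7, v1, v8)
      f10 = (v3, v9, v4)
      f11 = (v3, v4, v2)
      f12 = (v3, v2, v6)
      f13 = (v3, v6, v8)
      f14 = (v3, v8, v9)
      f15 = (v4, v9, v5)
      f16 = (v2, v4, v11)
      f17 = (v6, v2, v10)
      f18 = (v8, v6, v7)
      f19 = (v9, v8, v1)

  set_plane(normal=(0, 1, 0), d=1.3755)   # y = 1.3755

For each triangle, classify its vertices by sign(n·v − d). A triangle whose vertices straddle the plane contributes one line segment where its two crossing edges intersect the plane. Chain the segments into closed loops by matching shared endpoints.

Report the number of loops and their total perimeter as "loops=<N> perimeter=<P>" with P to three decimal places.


loops=1 perimeter=9.336

Straddling triangles (8 of 20):
  (v0,v11,v5) [+--] → (-1.45665, 1.3755, 0.374855)–(-0.243544, 1.3755, 1.58796)  len=1.7156
  (v0,v5,v1) [+-+] → (-0.243544, 1.3755, 1.58796)–(0.243544, 1.3755, 1.58796)  len=0.4871
  (v0,v1,v7) [++-] → (0.243544, 1.3755, -1.58796)–(-0.243544, 1.3755, -1.58796)  len=0.4871
  (v0,v7,v10) [+--] → (-0.243544, 1.3755, -1.58796)–(-1.45665, 1.3755, -0.374855)  len=1.7156
  (v0,v10,v11) [+--] → (-1.45665, 1.3755, -0.374855)–(-1.45665, 1.3755, 0.374855)  len=0.7497
  (v1,v5,v9) [+--] → (0.243544, 1.3755, 1.58796)–(1.45665, 1.3755, 0.374855)  len=1.7156
  (v7,v1,v8) [-+-] → (0.243544, 1.3755, -1.58796)–(1.45665, 1.3755, -0.374855)  len=1.7156
  (v9,v8,v1) [--+] → (1.45665, 1.3755, -0.374855)–(1.45665, 1.3755, 0.374855)  len=0.7497

Chained into 1 loop(s):
  loop 1: 8 segments, perimeter = 9.3359
Total perimeter = 9.336


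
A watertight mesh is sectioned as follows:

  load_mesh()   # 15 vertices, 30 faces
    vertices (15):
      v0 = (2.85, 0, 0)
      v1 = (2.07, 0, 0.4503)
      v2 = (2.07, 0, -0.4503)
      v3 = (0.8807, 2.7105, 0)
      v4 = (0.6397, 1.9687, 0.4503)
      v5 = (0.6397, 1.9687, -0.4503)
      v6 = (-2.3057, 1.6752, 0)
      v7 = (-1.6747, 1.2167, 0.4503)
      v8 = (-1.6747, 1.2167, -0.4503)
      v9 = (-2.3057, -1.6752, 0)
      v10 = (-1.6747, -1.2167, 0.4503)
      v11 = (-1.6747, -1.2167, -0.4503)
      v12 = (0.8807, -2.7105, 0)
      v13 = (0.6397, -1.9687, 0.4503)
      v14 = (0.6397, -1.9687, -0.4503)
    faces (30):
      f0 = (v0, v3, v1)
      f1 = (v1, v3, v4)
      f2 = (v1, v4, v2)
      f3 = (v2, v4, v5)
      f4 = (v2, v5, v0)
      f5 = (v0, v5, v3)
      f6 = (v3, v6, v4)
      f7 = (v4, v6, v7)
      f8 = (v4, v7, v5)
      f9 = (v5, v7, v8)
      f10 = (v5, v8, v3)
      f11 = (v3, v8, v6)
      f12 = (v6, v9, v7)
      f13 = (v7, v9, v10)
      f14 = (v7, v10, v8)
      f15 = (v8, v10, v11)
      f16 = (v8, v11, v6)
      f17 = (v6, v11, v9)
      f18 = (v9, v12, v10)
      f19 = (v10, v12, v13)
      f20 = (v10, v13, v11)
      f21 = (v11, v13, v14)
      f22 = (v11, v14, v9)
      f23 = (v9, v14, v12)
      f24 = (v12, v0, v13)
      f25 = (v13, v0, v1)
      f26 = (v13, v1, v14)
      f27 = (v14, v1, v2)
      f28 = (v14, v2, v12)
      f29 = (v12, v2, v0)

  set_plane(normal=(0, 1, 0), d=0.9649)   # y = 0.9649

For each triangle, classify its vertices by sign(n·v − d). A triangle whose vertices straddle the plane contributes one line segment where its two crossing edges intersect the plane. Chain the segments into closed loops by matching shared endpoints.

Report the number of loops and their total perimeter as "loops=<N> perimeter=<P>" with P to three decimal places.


loops=2 perimeter=5.153

Straddling triangles (12 of 30):
  (v0,v3,v1) [-+-] → (2.14896, 0.9649, 0)–(1.64663, 0.9649, 0.29)  len=0.5800
  (v1,v3,v4) [-++] → (1.64663, 0.9649, 0.29)–(1.36898, 0.9649, 0.4503)  len=0.3206
  (v1,v4,v2) [-+-] → (1.36898, 0.9649, 0.4503)–(1.36898, 0.9649, -0.00889758)  len=0.4592
  (v2,v4,v5) [-++] → (1.36898, 0.9649, -0.00889758)–(1.36898, 0.9649, -0.4503)  len=0.4414
  (v2,v5,v0) [-+-] → (1.36898, 0.9649, -0.4503)–(1.76669, 0.9649, -0.220701)  len=0.4592
  (v0,v5,v3) [-++] → (1.76669, 0.9649, -0.220701)–(2.14896, 0.9649, 0)  len=0.4414
  (v6,v9,v7) [+-+] → (-2.3057, 0.9649, 0)–(-1.72964, 0.9649, 0.411092)  len=0.7077
  (v7,v9,v10) [+--] → (-1.72964, 0.9649, 0.411092)–(-1.6747, 0.9649, 0.4503)  len=0.0675
  (v7,v10,v8) [+-+] → (-1.6747, 0.9649, 0.4503)–(-1.6747, 0.9649, -0.357109)  len=0.8074
  (v8,v10,v11) [+--] → (-1.6747, 0.9649, -0.357109)–(-1.6747, 0.9649, -0.4503)  len=0.0932
  (v8,v11,v6) [+-+] → (-1.6747, 0.9649, -0.4503)–(-2.15072, 0.9649, -0.110601)  len=0.5848
  (v6,v11,v9) [+--] → (-2.15072, 0.9649, -0.110601)–(-2.3057, 0.9649, 0)  len=0.1904

Chained into 2 loop(s):
  loop 1: 6 segments, perimeter = 2.7019
  loop 2: 6 segments, perimeter = 2.4510
Total perimeter = 5.153


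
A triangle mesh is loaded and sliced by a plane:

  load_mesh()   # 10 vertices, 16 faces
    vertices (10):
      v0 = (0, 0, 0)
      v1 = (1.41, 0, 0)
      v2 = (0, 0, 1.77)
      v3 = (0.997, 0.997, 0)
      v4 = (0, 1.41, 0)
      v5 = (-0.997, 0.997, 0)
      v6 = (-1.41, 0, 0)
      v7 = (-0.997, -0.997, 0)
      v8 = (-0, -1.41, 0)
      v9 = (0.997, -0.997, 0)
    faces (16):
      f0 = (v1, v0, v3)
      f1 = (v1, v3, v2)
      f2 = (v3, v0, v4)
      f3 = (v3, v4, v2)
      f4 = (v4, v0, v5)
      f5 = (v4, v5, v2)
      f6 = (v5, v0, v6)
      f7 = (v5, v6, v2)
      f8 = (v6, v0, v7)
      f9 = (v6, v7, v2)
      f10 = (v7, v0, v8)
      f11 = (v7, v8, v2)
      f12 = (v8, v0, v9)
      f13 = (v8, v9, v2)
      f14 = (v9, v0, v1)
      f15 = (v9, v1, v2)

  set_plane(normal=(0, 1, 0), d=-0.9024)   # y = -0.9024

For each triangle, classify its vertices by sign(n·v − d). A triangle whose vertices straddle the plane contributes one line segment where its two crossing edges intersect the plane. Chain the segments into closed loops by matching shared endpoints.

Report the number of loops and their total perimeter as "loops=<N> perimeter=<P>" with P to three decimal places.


loops=1 perimeter=4.536

Straddling triangles (8 of 16):
  (v6,v0,v7) [++-] → (-0.9024, -0.9024, 0)–(-1.03619, -0.9024, 0)  len=0.1338
  (v6,v7,v2) [+-+] → (-1.03619, -0.9024, 0)–(-0.9024, -0.9024, 0.167946)  len=0.2147
  (v7,v0,v8) [-+-] → (-0.9024, -0.9024, 0)–(0, -0.9024, 0)  len=0.9024
  (v7,v8,v2) [--+] → (0, -0.9024, 0.6372)–(-0.9024, -0.9024, 0.167946)  len=1.0171
  (v8,v0,v9) [-+-] → (0, -0.9024, 0)–(0.9024, -0.9024, 0)  len=0.9024
  (v8,v9,v2) [--+] → (0.9024, -0.9024, 0.167946)–(0, -0.9024, 0.6372)  len=1.0171
  (v9,v0,v1) [-++] → (0.9024, -0.9024, 0)–(1.03619, -0.9024, 0)  len=0.1338
  (v9,v1,v2) [-++] → (1.03619, -0.9024, 0)–(0.9024, -0.9024, 0.167946)  len=0.2147

Chained into 1 loop(s):
  loop 1: 8 segments, perimeter = 4.5360
Total perimeter = 4.536


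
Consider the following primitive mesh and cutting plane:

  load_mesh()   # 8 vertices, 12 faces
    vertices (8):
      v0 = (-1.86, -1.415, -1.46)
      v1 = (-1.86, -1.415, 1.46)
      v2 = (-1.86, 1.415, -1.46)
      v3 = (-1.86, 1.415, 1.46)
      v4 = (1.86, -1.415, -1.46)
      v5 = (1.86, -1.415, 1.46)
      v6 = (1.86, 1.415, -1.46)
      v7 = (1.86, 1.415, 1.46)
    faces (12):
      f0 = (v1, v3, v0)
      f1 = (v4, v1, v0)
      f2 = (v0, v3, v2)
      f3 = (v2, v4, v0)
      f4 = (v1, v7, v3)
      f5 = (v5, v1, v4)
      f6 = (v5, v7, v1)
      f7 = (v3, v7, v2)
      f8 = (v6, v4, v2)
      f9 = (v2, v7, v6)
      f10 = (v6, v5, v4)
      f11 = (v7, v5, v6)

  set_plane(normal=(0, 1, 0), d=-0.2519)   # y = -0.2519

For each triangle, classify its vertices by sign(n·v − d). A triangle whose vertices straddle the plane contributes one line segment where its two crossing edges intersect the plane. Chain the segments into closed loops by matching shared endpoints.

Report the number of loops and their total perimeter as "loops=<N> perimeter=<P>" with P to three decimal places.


Straddling triangles (8 of 12):
  (v1,v3,v0) [-+-] → (-1.86, -0.2519, 1.46)–(-1.86, -0.2519, -0.259911)  len=1.7199
  (v0,v3,v2) [-++] → (-1.86, -0.2519, -0.259911)–(-1.86, -0.2519, -1.46)  len=1.2001
  (v2,v4,v0) [+--] → (0.331119, -0.2519, -1.46)–(-1.86, -0.2519, -1.46)  len=2.1911
  (v1,v7,v3) [-++] → (-0.331119, -0.2519, 1.46)–(-1.86, -0.2519, 1.46)  len=1.5289
  (v5,v7,v1) [-+-] → (1.86, -0.2519, 1.46)–(-0.331119, -0.2519, 1.46)  len=2.1911
  (v6,v4,v2) [+-+] → (1.86, -0.2519, -1.46)–(0.331119, -0.2519, -1.46)  len=1.5289
  (v6,v5,v4) [+--] → (1.86, -0.2519, 0.259911)–(1.86, -0.2519, -1.46)  len=1.7199
  (v7,v5,v6) [+-+] → (1.86, -0.2519, 1.46)–(1.86, -0.2519, 0.259911)  len=1.2001

Chained into 1 loop(s):
  loop 1: 8 segments, perimeter = 13.2800
Total perimeter = 13.280

loops=1 perimeter=13.280


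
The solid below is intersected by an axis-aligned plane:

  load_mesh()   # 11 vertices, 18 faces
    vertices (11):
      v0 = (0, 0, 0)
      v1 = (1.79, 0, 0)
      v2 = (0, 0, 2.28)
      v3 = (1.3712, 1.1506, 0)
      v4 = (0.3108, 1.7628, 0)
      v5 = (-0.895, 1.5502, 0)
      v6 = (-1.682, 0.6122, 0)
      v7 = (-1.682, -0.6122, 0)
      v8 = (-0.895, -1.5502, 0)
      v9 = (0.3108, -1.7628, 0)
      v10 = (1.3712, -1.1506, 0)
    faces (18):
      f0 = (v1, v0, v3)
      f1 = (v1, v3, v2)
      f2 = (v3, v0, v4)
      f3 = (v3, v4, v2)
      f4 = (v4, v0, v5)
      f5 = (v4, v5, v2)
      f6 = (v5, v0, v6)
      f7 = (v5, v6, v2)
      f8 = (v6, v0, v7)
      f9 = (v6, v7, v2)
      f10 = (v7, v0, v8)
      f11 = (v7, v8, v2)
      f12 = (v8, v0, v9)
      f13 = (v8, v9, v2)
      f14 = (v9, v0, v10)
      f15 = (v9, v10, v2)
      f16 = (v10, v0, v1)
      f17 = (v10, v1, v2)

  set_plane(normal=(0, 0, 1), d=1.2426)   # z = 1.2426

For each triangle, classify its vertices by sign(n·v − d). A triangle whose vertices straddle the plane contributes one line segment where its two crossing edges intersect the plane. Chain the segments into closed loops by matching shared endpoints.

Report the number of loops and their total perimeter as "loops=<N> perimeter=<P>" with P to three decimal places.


loops=1 perimeter=5.014

Straddling triangles (9 of 18):
  (v1,v3,v2) [--+] → (0.623896, 0.523523, 1.2426)–(0.81445, 0, 1.2426)  len=0.5571
  (v3,v4,v2) [--+] → (0.141414, 0.802074, 1.2426)–(0.623896, 0.523523, 1.2426)  len=0.5571
  (v4,v5,v2) [--+] → (-0.407225, 0.705341, 1.2426)–(0.141414, 0.802074, 1.2426)  len=0.5571
  (v5,v6,v2) [--+] → (-0.76531, 0.278551, 1.2426)–(-0.407225, 0.705341, 1.2426)  len=0.5571
  (v6,v7,v2) [--+] → (-0.76531, -0.278551, 1.2426)–(-0.76531, 0.278551, 1.2426)  len=0.5571
  (v7,v8,v2) [--+] → (-0.407225, -0.705341, 1.2426)–(-0.76531, -0.278551, 1.2426)  len=0.5571
  (v8,v9,v2) [--+] → (0.141414, -0.802074, 1.2426)–(-0.407225, -0.705341, 1.2426)  len=0.5571
  (v9,v10,v2) [--+] → (0.623896, -0.523523, 1.2426)–(0.141414, -0.802074, 1.2426)  len=0.5571
  (v10,v1,v2) [--+] → (0.81445, 0, 1.2426)–(0.623896, -0.523523, 1.2426)  len=0.5571

Chained into 1 loop(s):
  loop 1: 9 segments, perimeter = 5.0140
Total perimeter = 5.014


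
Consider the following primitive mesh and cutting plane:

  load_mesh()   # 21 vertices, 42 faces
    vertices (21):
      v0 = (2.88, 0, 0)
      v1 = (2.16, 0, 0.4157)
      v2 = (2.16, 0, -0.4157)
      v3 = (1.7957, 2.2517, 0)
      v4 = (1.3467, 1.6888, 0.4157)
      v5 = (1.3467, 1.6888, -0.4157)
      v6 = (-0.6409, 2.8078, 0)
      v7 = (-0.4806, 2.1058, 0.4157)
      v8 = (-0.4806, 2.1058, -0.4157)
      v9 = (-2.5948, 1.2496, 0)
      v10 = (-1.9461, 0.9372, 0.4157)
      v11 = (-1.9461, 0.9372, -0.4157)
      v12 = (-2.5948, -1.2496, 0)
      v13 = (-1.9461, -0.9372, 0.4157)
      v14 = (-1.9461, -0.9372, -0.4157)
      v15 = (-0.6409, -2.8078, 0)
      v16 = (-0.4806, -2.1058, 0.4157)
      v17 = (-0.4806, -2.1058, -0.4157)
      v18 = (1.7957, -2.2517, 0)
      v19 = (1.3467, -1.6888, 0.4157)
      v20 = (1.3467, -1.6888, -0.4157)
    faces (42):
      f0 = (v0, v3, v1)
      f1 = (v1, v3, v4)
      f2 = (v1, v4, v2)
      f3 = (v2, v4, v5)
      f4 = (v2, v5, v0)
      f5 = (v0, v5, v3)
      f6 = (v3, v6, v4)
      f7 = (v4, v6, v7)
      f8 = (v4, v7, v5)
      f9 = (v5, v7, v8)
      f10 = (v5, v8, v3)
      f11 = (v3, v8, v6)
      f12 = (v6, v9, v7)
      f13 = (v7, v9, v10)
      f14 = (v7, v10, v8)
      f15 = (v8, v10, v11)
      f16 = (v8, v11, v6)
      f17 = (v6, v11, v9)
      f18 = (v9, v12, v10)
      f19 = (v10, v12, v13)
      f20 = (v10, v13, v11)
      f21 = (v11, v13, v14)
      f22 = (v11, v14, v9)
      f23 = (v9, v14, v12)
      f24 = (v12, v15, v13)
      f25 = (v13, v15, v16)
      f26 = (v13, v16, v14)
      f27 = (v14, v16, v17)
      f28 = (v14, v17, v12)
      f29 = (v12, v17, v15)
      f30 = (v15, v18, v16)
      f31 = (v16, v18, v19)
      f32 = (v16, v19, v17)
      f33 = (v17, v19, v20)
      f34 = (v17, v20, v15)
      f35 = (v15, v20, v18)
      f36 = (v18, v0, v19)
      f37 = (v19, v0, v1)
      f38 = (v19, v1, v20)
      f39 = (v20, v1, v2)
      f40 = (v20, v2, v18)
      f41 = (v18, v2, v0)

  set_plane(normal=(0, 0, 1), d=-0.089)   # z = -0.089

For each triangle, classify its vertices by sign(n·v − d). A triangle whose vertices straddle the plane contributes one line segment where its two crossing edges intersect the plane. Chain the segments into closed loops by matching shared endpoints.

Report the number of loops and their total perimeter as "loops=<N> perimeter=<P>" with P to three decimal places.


loops=2 perimeter=29.679

Straddling triangles (28 of 42):
  (v1,v4,v2) [++-] → (1.84041, 0.663617, -0.089)–(2.16, 0, -0.089)  len=0.7366
  (v2,v4,v5) [-+-] → (1.84041, 0.663617, -0.089)–(1.3467, 1.6888, -0.089)  len=1.1379
  (v2,v5,v0) [--+] → (2.55173, 0.361567, -0.089)–(2.72585, 0, -0.089)  len=0.4013
  (v0,v5,v3) [+-+] → (2.55173, 0.361567, -0.089)–(1.69957, 2.13118, -0.089)  len=1.9641
  (v4,v7,v5) [++-] → (0.628659, 1.85266, -0.089)–(1.3467, 1.6888, -0.089)  len=0.7365
  (v5,v7,v8) [-+-] → (0.628659, 1.85266, -0.089)–(-0.4806, 2.1058, -0.089)  len=1.1378
  (v5,v8,v3) [--+] → (1.30835, 2.22046, -0.089)–(1.69957, 2.13118, -0.089)  len=0.4013
  (v3,v8,v6) [+-+] → (1.30835, 2.22046, -0.089)–(-0.60658, 2.6575, -0.089)  len=1.9642
  (v7,v10,v8) [++-] → (-1.05647, 1.6466, -0.089)–(-0.4806, 2.1058, -0.089)  len=0.7365
  (v8,v10,v11) [-+-] → (-1.05647, 1.6466, -0.089)–(-1.9461, 0.9372, -0.089)  len=1.1378
  (v8,v11,v6) [--+] → (-0.920339, 2.40731, -0.089)–(-0.60658, 2.6575, -0.089)  len=0.4013
  (v6,v11,v9) [+-+] → (-0.920339, 2.40731, -0.089)–(-2.45592, 1.18272, -0.089)  len=1.9641
  (v10,v13,v11) [++-] → (-1.9461, 0.200651, -0.089)–(-1.9461, 0.9372, -0.089)  len=0.7365
  (v11,v13,v14) [-+-] → (-1.9461, 0.200651, -0.089)–(-1.9461, -0.9372, -0.089)  len=1.1379
  (v11,v14,v9) [--+] → (-2.45592, 0.781413, -0.089)–(-2.45592, 1.18272, -0.089)  len=0.4013
  (v9,v14,v12) [+-+] → (-2.45592, 0.781413, -0.089)–(-2.45592, -1.18272, -0.089)  len=1.9641
  (v13,v16,v14) [++-] → (-1.37023, -1.3964, -0.089)–(-1.9461, -0.9372, -0.089)  len=0.7365
  (v14,v16,v17) [-+-] → (-1.37023, -1.3964, -0.089)–(-0.4806, -2.1058, -0.089)  len=1.1378
  (v14,v17,v12) [--+] → (-2.14216, -1.43291, -0.089)–(-2.45592, -1.18272, -0.089)  len=0.4013
  (v12,v17,v15) [+-+] → (-2.14216, -1.43291, -0.089)–(-0.60658, -2.6575, -0.089)  len=1.9641
  (v16,v19,v17) [++-] → (0.237441, -1.94194, -0.089)–(-0.4806, -2.1058, -0.089)  len=0.7365
  (v17,v19,v20) [-+-] → (0.237441, -1.94194, -0.089)–(1.3467, -1.6888, -0.089)  len=1.1378
  (v17,v20,v15) [--+] → (-0.215361, -2.56823, -0.089)–(-0.60658, -2.6575, -0.089)  len=0.4013
  (v15,v20,v18) [+-+] → (-0.215361, -2.56823, -0.089)–(1.69957, -2.13118, -0.089)  len=1.9642
  (v19,v1,v20) [++-] → (1.66629, -1.02518, -0.089)–(1.3467, -1.6888, -0.089)  len=0.7366
  (v20,v1,v2) [-+-] → (1.66629, -1.02518, -0.089)–(2.16, 0, -0.089)  len=1.1379
  (v20,v2,v18) [--+] → (1.8737, -1.76962, -0.089)–(1.69957, -2.13118, -0.089)  len=0.4013
  (v18,v2,v0) [+-+] → (1.8737, -1.76962, -0.089)–(2.72585, 0, -0.089)  len=1.9641

Chained into 2 loop(s):
  loop 1: 14 segments, perimeter = 13.1206
  loop 2: 14 segments, perimeter = 16.5579
Total perimeter = 29.679


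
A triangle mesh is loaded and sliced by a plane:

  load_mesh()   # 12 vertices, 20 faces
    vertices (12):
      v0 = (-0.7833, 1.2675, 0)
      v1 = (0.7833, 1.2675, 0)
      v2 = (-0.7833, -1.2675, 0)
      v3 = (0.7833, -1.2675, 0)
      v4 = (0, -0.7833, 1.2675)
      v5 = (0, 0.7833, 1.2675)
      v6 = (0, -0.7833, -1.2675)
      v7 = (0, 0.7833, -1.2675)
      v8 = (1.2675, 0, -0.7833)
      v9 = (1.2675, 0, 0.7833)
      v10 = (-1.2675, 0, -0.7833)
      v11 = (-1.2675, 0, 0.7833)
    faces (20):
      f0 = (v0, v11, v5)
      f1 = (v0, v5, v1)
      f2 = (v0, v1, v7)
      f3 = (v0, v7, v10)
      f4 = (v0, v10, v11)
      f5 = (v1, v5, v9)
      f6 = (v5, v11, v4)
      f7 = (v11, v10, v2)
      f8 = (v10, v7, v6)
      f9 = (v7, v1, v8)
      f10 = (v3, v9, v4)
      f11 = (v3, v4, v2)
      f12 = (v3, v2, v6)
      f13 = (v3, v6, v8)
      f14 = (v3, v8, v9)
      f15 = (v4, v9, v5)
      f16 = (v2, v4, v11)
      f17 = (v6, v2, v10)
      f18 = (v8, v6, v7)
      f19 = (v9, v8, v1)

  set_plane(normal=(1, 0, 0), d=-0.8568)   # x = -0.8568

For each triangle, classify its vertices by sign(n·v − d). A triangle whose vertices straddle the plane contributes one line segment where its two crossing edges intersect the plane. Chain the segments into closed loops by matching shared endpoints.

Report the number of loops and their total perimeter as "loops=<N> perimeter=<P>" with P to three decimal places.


loops=1 perimeter=6.137

Straddling triangles (8 of 20):
  (v0,v11,v5) [+-+] → (-0.8568, 1.0751, 0.118902)–(-0.8568, 0.253808, 0.940192)  len=1.1615
  (v0,v7,v10) [++-] → (-0.8568, 0.253808, -0.940192)–(-0.8568, 1.0751, -0.118902)  len=1.1615
  (v0,v10,v11) [+--] → (-0.8568, 1.0751, -0.118902)–(-0.8568, 1.0751, 0.118902)  len=0.2378
  (v5,v11,v4) [+-+] → (-0.8568, 0.253808, 0.940192)–(-0.8568, -0.253808, 0.940192)  len=0.5076
  (v11,v10,v2) [--+] → (-0.8568, -1.0751, -0.118902)–(-0.8568, -1.0751, 0.118902)  len=0.2378
  (v10,v7,v6) [-++] → (-0.8568, 0.253808, -0.940192)–(-0.8568, -0.253808, -0.940192)  len=0.5076
  (v2,v4,v11) [++-] → (-0.8568, -0.253808, 0.940192)–(-0.8568, -1.0751, 0.118902)  len=1.1615
  (v6,v2,v10) [++-] → (-0.8568, -1.0751, -0.118902)–(-0.8568, -0.253808, -0.940192)  len=1.1615

Chained into 1 loop(s):
  loop 1: 8 segments, perimeter = 6.1368
Total perimeter = 6.137


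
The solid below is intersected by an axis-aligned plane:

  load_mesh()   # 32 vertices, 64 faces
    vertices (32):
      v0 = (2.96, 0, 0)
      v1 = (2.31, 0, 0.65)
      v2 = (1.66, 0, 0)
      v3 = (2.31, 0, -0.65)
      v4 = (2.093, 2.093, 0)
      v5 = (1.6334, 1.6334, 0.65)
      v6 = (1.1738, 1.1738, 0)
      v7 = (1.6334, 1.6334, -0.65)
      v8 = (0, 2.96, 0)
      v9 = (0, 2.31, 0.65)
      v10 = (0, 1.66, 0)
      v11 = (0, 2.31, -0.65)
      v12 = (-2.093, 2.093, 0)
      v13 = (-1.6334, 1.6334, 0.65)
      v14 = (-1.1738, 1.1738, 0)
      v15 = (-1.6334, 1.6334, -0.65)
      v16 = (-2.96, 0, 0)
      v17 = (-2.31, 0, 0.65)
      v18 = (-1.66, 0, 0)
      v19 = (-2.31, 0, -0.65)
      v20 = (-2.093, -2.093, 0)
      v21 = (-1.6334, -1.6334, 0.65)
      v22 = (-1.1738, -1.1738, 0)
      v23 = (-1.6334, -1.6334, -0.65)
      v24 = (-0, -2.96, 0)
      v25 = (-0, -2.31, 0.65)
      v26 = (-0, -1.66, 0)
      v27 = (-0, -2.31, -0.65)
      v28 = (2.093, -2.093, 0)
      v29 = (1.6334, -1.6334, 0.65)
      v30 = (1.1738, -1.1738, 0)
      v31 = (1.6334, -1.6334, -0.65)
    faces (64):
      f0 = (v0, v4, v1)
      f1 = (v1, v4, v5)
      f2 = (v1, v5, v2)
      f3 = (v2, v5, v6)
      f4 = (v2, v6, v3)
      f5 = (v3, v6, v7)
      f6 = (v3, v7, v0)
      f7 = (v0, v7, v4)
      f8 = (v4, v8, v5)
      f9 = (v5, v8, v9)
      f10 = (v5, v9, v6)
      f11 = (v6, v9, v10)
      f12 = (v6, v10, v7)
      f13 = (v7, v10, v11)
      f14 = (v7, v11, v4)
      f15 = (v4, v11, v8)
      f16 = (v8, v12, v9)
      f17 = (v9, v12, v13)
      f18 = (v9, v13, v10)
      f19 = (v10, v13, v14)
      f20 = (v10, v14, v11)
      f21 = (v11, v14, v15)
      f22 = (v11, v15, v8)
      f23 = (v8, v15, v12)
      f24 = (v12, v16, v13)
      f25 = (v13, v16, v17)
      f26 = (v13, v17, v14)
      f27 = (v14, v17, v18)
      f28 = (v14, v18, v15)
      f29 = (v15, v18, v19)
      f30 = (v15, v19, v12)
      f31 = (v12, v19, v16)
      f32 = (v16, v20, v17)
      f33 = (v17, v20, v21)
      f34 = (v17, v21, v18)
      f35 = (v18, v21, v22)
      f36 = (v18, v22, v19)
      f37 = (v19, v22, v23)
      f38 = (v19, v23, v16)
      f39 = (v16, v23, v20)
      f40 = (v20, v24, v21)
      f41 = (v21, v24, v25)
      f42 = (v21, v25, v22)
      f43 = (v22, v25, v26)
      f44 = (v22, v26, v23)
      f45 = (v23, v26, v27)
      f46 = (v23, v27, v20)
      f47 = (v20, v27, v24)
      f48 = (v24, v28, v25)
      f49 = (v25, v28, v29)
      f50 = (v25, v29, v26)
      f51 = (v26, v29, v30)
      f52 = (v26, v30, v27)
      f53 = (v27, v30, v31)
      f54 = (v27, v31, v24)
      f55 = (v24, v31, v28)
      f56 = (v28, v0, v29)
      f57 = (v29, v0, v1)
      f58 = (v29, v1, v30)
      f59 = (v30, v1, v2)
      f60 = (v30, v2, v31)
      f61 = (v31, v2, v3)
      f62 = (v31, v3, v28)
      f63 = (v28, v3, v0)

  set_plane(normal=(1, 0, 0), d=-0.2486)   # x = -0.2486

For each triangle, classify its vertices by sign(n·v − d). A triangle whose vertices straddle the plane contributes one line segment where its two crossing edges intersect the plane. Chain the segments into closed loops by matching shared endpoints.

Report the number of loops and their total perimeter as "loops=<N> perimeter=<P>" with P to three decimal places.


loops=2 perimeter=7.354

Straddling triangles (16 of 64):
  (v8,v12,v9) [+-+] → (-0.2486, 2.85702, 0)–(-0.2486, 2.28423, 0.572795)  len=0.8101
  (v9,v12,v13) [+--] → (-0.2486, 2.28423, 0.572795)–(-0.2486, 2.20702, 0.65)  len=0.1092
  (v9,v13,v10) [+-+] → (-0.2486, 2.20702, 0.65)–(-0.2486, 1.65595, 0.0989286)  len=0.7793
  (v10,v13,v14) [+--] → (-0.2486, 1.65595, 0.0989286)–(-0.2486, 1.55703, 0)  len=0.1399
  (v10,v14,v11) [+-+] → (-0.2486, 1.55703, 0)–(-0.2486, 2.06936, -0.512336)  len=0.7246
  (v11,v14,v15) [+--] → (-0.2486, 2.06936, -0.512336)–(-0.2486, 2.20702, -0.65)  len=0.1947
  (v11,v15,v8) [+-+] → (-0.2486, 2.20702, -0.65)–(-0.2486, 2.75809, -0.0989286)  len=0.7793
  (v8,v15,v12) [+--] → (-0.2486, 2.75809, -0.0989286)–(-0.2486, 2.85702, 0)  len=0.1399
  (v20,v24,v21) [-+-] → (-0.2486, -2.85702, 0)–(-0.2486, -2.75809, 0.0989286)  len=0.1399
  (v21,v24,v25) [-++] → (-0.2486, -2.75809, 0.0989286)–(-0.2486, -2.20702, 0.65)  len=0.7793
  (v21,v25,v22) [-+-] → (-0.2486, -2.20702, 0.65)–(-0.2486, -2.06936, 0.512336)  len=0.1947
  (v22,v25,v26) [-++] → (-0.2486, -2.06936, 0.512336)–(-0.2486, -1.55703, 0)  len=0.7246
  (v22,v26,v23) [-+-] → (-0.2486, -1.55703, 0)–(-0.2486, -1.65595, -0.0989286)  len=0.1399
  (v23,v26,v27) [-++] → (-0.2486, -1.65595, -0.0989286)–(-0.2486, -2.20702, -0.65)  len=0.7793
  (v23,v27,v20) [-+-] → (-0.2486, -2.20702, -0.65)–(-0.2486, -2.28423, -0.572795)  len=0.1092
  (v20,v27,v24) [-++] → (-0.2486, -2.28423, -0.572795)–(-0.2486, -2.85702, 0)  len=0.8101

Chained into 2 loop(s):
  loop 1: 8 segments, perimeter = 3.6769
  loop 2: 8 segments, perimeter = 3.6769
Total perimeter = 7.354


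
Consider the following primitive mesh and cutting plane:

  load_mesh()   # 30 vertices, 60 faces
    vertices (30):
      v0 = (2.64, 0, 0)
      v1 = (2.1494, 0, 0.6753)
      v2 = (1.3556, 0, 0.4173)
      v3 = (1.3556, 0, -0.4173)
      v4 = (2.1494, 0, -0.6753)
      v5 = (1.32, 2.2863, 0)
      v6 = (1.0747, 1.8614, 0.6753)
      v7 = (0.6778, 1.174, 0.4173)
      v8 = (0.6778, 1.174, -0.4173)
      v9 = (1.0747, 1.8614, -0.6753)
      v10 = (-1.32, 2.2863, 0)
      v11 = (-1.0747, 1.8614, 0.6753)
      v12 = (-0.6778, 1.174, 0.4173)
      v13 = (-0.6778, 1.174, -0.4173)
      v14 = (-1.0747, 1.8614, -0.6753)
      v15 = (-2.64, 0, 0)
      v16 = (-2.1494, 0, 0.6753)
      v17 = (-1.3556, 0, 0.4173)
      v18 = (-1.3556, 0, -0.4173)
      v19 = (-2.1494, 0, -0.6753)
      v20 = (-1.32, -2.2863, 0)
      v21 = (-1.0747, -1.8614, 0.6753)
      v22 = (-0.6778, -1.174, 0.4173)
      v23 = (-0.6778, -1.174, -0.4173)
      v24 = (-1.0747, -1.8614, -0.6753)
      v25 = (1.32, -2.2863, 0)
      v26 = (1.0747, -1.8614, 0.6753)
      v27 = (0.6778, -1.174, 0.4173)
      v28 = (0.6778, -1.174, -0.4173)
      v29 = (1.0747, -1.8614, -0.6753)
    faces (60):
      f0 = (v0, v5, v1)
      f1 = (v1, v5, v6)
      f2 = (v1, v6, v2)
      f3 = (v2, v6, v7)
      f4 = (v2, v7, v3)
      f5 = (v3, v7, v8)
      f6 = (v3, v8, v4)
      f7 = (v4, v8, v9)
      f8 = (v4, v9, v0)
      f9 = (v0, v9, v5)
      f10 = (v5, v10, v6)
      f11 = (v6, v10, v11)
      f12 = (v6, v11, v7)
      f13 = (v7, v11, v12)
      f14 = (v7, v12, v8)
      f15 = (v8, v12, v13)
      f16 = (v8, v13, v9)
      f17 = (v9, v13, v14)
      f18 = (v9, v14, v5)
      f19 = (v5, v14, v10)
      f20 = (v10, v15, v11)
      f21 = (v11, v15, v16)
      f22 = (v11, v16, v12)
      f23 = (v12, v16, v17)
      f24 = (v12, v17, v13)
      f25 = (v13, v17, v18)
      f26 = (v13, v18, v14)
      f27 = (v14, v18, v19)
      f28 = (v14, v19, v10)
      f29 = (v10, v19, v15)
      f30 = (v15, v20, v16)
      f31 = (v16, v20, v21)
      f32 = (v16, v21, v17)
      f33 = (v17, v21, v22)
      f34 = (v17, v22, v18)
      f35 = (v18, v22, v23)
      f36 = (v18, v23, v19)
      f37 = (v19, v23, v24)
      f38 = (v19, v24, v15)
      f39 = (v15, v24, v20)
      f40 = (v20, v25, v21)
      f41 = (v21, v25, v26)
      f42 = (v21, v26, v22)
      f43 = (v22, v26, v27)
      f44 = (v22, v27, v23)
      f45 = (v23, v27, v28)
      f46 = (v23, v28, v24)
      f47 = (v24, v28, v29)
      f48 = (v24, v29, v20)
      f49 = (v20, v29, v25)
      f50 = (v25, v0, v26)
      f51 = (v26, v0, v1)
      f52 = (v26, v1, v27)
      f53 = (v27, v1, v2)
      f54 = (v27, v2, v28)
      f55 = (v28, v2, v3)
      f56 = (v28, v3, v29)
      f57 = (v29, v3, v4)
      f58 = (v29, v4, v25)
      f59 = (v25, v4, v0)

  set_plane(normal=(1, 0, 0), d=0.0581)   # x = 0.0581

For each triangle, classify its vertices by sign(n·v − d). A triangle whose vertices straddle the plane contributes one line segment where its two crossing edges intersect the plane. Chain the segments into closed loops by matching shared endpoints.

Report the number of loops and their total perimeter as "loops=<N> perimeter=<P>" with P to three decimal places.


loops=2 perimeter=7.798

Straddling triangles (20 of 60):
  (v5,v10,v6) [+-+] → (0.0581, 2.2863, 0)–(0.0581, 2.04178, 0.388621)  len=0.4591
  (v6,v10,v11) [+--] → (0.0581, 2.04178, 0.388621)–(0.0581, 1.8614, 0.6753)  len=0.3387
  (v6,v11,v7) [+-+] → (0.0581, 1.8614, 0.6753)–(0.0581, 1.41707, 0.508531)  len=0.4746
  (v7,v11,v12) [+--] → (0.0581, 1.41707, 0.508531)–(0.0581, 1.174, 0.4173)  len=0.2596
  (v7,v12,v8) [+-+] → (0.0581, 1.174, 0.4173)–(0.0581, 1.174, -0.0357703)  len=0.4531
  (v8,v12,v13) [+--] → (0.0581, 1.174, -0.0357703)–(0.0581, 1.174, -0.4173)  len=0.3815
  (v8,v13,v9) [+-+] → (0.0581, 1.174, -0.4173)–(0.0581, 1.46265, -0.525638)  len=0.3083
  (v9,v13,v14) [+--] → (0.0581, 1.46265, -0.525638)–(0.0581, 1.8614, -0.6753)  len=0.4259
  (v9,v14,v5) [+-+] → (0.0581, 1.8614, -0.6753)–(0.0581, 2.0624, -0.355853)  len=0.3774
  (v5,v14,v10) [+--] → (0.0581, 2.0624, -0.355853)–(0.0581, 2.2863, 0)  len=0.4204
  (v20,v25,v21) [-+-] → (0.0581, -2.2863, 0)–(0.0581, -2.0624, 0.355853)  len=0.4204
  (v21,v25,v26) [-++] → (0.0581, -2.0624, 0.355853)–(0.0581, -1.8614, 0.6753)  len=0.3774
  (v21,v26,v22) [-+-] → (0.0581, -1.8614, 0.6753)–(0.0581, -1.46265, 0.525638)  len=0.4259
  (v22,v26,v27) [-++] → (0.0581, -1.46265, 0.525638)–(0.0581, -1.174, 0.4173)  len=0.3083
  (v22,v27,v23) [-+-] → (0.0581, -1.174, 0.4173)–(0.0581, -1.174, 0.0357703)  len=0.3815
  (v23,v27,v28) [-++] → (0.0581, -1.174, 0.0357703)–(0.0581, -1.174, -0.4173)  len=0.4531
  (v23,v28,v24) [-+-] → (0.0581, -1.174, -0.4173)–(0.0581, -1.41707, -0.508531)  len=0.2596
  (v24,v28,v29) [-++] → (0.0581, -1.41707, -0.508531)–(0.0581, -1.8614, -0.6753)  len=0.4746
  (v24,v29,v20) [-+-] → (0.0581, -1.8614, -0.6753)–(0.0581, -2.04178, -0.388621)  len=0.3387
  (v20,v29,v25) [-++] → (0.0581, -2.04178, -0.388621)–(0.0581, -2.2863, 0)  len=0.4591

Chained into 2 loop(s):
  loop 1: 10 segments, perimeter = 3.8988
  loop 2: 10 segments, perimeter = 3.8988
Total perimeter = 7.798
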